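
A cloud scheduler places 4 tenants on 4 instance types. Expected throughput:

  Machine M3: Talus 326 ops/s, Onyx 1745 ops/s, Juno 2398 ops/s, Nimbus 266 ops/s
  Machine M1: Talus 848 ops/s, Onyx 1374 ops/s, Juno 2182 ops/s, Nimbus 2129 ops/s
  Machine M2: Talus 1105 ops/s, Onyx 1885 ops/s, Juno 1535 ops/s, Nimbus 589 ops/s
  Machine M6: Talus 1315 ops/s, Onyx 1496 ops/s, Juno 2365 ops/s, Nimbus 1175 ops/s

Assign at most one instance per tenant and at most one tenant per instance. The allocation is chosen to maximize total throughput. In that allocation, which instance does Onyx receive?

Onyx receives Machine M2.

Optimal: Talus→Machine M6 (1315 ops/s), Onyx→Machine M2 (1885 ops/s), Juno→Machine M3 (2398 ops/s), Nimbus→Machine M1 (2129 ops/s) — total 1315+1885+2398+2129 = 7727 ops/s.
Swapping Onyx↔Juno (Onyx→Machine M3 1745 ops/s, Juno→Machine M2 1535 ops/s) loses 1003.
No other one-to-one assignment exceeds 7727 ops/s.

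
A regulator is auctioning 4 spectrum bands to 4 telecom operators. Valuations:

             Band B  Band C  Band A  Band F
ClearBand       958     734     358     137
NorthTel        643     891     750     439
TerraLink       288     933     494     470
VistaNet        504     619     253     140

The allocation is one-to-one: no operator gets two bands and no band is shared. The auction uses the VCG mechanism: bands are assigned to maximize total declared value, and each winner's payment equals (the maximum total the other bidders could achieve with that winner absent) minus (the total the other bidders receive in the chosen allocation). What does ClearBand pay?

ClearBand pays $348M.

Efficient allocation: ClearBand→Band B ($958M), NorthTel→Band A ($750M), TerraLink→Band F ($470M), VistaNet→Band C ($619M); total welfare W = $2797M.
ClearBand receives Band B at value $958M, so the others get W − 958 = $1839M.
Without ClearBand: best allocation of the remaining 3 bidders over all 4 bands is NorthTel→Band A ($750M), TerraLink→Band C ($933M), VistaNet→Band B ($504M), total $2187M.
VCG payment = (others' best without ClearBand) − (others' welfare with ClearBand) = 2187 − 1839 = $348M.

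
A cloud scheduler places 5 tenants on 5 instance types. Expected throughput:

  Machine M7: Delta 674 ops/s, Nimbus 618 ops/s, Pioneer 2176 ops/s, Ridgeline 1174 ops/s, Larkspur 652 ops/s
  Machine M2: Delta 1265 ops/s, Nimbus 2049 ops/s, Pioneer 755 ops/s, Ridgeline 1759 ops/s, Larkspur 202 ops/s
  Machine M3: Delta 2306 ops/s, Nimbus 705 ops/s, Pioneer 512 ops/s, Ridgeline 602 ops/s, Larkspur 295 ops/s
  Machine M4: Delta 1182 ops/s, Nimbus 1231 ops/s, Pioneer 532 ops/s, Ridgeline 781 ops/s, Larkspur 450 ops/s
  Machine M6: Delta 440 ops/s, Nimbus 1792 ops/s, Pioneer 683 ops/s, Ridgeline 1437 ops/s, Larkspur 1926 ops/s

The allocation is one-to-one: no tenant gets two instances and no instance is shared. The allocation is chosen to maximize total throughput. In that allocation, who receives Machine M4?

Nimbus receives Machine M4.

Optimal: Delta→Machine M3 (2306 ops/s), Nimbus→Machine M4 (1231 ops/s), Pioneer→Machine M7 (2176 ops/s), Ridgeline→Machine M2 (1759 ops/s), Larkspur→Machine M6 (1926 ops/s) — total 2306+1231+2176+1759+1926 = 9398 ops/s.
Row-greedy (each tenant in turn takes its best remaining instance) gives 8418 ops/s, worse by 980.
Nimbus's own top instance is Machine M2 (2049 ops/s), but forcing Nimbus→Machine M2 and reassigning the rest optimally gives only 9238 ops/s — worse by 160.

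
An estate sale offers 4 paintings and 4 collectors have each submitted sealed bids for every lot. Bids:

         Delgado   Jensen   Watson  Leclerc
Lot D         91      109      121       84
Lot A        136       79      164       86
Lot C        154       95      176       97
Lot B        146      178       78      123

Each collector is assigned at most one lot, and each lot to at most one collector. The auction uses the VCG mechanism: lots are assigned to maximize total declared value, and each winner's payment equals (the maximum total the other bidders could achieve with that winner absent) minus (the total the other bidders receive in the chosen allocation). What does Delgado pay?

Delgado pays $14.

Efficient allocation: Delgado→Lot C ($154), Jensen→Lot B ($178), Watson→Lot A ($164), Leclerc→Lot D ($84); total welfare W = $580.
Delgado receives Lot C at value $154, so the others get W − 154 = $426.
Without Delgado: best allocation of the remaining 3 bidders over all 4 lots is Jensen→Lot B ($178), Watson→Lot C ($176), Leclerc→Lot A ($86), total $440.
VCG payment = (others' best without Delgado) − (others' welfare with Delgado) = 440 − 426 = $14.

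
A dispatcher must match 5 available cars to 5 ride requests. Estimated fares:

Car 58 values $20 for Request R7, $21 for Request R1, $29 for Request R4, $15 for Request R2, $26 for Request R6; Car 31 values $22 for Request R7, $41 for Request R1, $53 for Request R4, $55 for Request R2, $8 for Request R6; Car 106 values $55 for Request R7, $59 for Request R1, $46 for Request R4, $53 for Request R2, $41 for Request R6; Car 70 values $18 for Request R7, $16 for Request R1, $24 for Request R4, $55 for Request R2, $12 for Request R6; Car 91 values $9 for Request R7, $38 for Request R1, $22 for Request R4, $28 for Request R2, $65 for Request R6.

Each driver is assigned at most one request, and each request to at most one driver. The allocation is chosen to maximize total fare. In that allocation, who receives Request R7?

Car 58 receives Request R7.

Optimal: Car 58→Request R7 ($20), Car 31→Request R4 ($53), Car 106→Request R1 ($59), Car 70→Request R2 ($55), Car 91→Request R6 ($65) — total 20+53+59+55+65 = $252.
Row-greedy (each driver in turn takes its best remaining request) gives $226, worse by 26.
Next-best assignment: Car 58→Request R1, Car 31→Request R4, Car 106→Request R7, Car 70→Request R2, Car 91→Request R6 = $249.
Car 58's own top request is Request R4 ($29), but forcing Car 58→Request R4 and reassigning the rest optimally gives only $245 — worse by 7.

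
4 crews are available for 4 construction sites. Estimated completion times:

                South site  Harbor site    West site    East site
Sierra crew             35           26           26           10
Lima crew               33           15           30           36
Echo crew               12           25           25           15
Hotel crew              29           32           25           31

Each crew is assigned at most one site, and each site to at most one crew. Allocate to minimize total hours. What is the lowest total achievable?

This is the linear assignment problem.
Optimal: Sierra crew→East site (10 hours), Lima crew→Harbor site (15 hours), Echo crew→South site (12 hours), Hotel crew→West site (25 hours) — total 10+15+12+25 = 62 hours.
Next-best assignment: Sierra crew→East site, Lima crew→Harbor site, Echo crew→West site, Hotel crew→South site = 79 hours.
Checked against all permutations: 62 hours is optimal.

Min total: 62 hours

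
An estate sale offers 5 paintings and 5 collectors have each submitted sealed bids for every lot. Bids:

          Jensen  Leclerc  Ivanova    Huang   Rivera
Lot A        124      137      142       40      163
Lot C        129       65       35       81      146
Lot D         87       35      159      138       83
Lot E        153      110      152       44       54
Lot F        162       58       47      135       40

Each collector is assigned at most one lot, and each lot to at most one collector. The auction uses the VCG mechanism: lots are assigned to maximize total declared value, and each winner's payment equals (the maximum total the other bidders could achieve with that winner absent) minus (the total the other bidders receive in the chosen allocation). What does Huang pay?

Efficient allocation: Jensen→Lot F ($162), Leclerc→Lot A ($137), Ivanova→Lot E ($152), Huang→Lot D ($138), Rivera→Lot C ($146); total welfare W = $735.
Huang receives Lot D at value $138, so the others get W − 138 = $597.
Without Huang: best allocation of the remaining 4 bidders over all 5 lots is Jensen→Lot F ($162), Leclerc→Lot A ($137), Ivanova→Lot D ($159), Rivera→Lot C ($146), total $604.
VCG payment = (others' best without Huang) − (others' welfare with Huang) = 604 − 597 = $7.

Huang pays $7.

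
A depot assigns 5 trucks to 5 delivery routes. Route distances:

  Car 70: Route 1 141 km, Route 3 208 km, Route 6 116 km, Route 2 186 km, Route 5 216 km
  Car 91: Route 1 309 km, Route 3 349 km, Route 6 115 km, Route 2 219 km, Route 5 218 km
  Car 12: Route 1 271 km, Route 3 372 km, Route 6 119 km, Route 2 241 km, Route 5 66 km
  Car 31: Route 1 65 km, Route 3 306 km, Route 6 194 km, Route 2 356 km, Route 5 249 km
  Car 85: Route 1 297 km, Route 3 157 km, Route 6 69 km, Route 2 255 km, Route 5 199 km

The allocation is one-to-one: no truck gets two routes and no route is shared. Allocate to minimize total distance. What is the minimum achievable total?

Minimum total: 589 km

This is the linear assignment problem.
Optimal: Car 70→Route 2 (186 km), Car 91→Route 6 (115 km), Car 12→Route 5 (66 km), Car 31→Route 1 (65 km), Car 85→Route 3 (157 km) — total 186+115+66+65+157 = 589 km.
Row-greedy (each truck in turn takes its cheapest remaining route) gives 797 km, worse by 208.
Next-best assignment: Car 70→Route 6, Car 91→Route 2, Car 12→Route 5, Car 31→Route 1, Car 85→Route 3 = 623 km.
Checked against all permutations: 589 km is optimal.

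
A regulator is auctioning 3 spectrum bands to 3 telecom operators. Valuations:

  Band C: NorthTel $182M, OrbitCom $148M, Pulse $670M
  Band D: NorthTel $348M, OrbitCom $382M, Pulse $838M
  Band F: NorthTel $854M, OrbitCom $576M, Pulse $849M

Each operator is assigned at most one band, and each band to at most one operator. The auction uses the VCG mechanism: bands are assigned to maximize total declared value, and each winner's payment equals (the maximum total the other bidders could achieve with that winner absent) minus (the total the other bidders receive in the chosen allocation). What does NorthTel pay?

NorthTel pays $362M.

Efficient allocation: NorthTel→Band F ($854M), OrbitCom→Band D ($382M), Pulse→Band C ($670M); total welfare W = $1906M.
NorthTel receives Band F at value $854M, so the others get W − 854 = $1052M.
Without NorthTel: best allocation of the remaining 2 bidders over all 3 bands is OrbitCom→Band F ($576M), Pulse→Band D ($838M), total $1414M.
VCG payment = (others' best without NorthTel) − (others' welfare with NorthTel) = 1414 − 1052 = $362M.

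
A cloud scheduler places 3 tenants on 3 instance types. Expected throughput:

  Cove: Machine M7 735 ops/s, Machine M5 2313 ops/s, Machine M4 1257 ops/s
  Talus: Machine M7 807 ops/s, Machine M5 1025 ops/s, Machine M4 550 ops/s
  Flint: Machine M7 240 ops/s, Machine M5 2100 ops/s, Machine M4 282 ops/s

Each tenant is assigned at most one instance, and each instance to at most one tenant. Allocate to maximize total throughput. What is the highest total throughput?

Optimal: Cove→Machine M4 (1257 ops/s), Talus→Machine M7 (807 ops/s), Flint→Machine M5 (2100 ops/s) — total 1257+807+2100 = 4164 ops/s.
Row-greedy (each tenant in turn takes its best remaining instance) gives 3402 ops/s, worse by 762.
Next-best assignment: Cove→Machine M5, Talus→Machine M7, Flint→Machine M4 = 3402 ops/s.
No other one-to-one assignment exceeds 4164 ops/s.

Max total: 4164 ops/s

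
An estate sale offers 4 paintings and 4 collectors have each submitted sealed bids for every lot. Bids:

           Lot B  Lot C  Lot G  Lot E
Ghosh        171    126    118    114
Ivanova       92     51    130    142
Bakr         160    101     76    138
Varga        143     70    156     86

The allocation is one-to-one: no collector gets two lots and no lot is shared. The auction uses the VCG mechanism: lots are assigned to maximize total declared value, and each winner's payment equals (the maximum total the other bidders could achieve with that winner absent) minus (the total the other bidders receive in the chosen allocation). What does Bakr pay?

Bakr pays $45.

Efficient allocation: Ghosh→Lot C ($126), Ivanova→Lot E ($142), Bakr→Lot B ($160), Varga→Lot G ($156); total welfare W = $584.
Bakr receives Lot B at value $160, so the others get W − 160 = $424.
Without Bakr: best allocation of the remaining 3 bidders over all 4 lots is Ghosh→Lot B ($171), Ivanova→Lot E ($142), Varga→Lot G ($156), total $469.
VCG payment = (others' best without Bakr) − (others' welfare with Bakr) = 469 − 424 = $45.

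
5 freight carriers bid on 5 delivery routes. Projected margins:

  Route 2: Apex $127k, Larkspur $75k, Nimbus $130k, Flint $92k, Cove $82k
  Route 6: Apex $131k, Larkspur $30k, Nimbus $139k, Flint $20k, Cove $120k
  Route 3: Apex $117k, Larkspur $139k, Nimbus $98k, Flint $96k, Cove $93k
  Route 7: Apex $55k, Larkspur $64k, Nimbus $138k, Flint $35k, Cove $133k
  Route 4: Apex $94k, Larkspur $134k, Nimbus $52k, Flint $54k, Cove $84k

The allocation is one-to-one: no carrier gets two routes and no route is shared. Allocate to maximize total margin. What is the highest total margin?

Max total: $629k

Optimal: Apex→Route 2 ($127k), Larkspur→Route 4 ($134k), Nimbus→Route 6 ($139k), Flint→Route 3 ($96k), Cove→Route 7 ($133k) — total 127+134+139+96+133 = $629k.
Row-greedy (each carrier in turn takes its best remaining route) gives $584k, worse by 45.
Swapping Cove↔Nimbus (Cove→Route 6 $120k, Nimbus→Route 7 $138k) loses 14.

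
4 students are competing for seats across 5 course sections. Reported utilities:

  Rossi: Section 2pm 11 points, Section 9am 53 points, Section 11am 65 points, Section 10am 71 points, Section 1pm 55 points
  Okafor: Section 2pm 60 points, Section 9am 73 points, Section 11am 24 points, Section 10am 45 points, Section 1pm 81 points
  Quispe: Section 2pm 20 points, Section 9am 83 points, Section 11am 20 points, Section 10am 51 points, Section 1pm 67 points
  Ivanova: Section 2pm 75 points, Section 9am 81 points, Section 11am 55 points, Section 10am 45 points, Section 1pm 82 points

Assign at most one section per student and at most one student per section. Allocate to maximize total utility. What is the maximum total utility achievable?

Optimal: Rossi→Section 10am (71 points), Okafor→Section 1pm (81 points), Quispe→Section 9am (83 points), Ivanova→Section 2pm (75 points) — total 71+81+83+75 = 310 points.
Max-entry greedy (repeatedly take the single best remaining cell) gives 296 points, worse by 14.

Maximum total: 310 points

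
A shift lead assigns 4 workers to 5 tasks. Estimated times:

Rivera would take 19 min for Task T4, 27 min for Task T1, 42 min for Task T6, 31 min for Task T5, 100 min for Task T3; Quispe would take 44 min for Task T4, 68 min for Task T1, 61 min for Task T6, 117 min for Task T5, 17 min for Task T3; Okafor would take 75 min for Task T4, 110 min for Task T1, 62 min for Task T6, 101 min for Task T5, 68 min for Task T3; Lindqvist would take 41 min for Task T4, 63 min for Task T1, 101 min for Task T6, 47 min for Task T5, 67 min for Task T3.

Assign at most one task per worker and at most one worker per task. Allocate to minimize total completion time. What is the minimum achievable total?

Min total: 145 min

This is a one-to-one assignment (minimum-cost bipartite matching).
Optimal: Rivera→Task T4 (19 min), Quispe→Task T3 (17 min), Okafor→Task T6 (62 min), Lindqvist→Task T5 (47 min) — total 19+17+62+47 = 145 min.
Column-greedy (each task in turn goes to its cheapest remaining worker) gives 244 min, worse by 99.
Swapping Quispe↔Okafor (Quispe→Task T6 61 min, Okafor→Task T3 68 min) adds 50.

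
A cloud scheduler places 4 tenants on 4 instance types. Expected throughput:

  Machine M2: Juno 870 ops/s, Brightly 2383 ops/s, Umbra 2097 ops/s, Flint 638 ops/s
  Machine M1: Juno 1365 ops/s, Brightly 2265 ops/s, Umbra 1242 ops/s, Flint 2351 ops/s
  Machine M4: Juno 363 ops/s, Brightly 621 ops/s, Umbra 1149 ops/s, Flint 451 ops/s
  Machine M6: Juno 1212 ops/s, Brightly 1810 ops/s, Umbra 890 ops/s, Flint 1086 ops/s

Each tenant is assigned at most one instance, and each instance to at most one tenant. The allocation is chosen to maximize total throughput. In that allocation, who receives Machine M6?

Juno receives Machine M6.

Optimal: Juno→Machine M6 (1212 ops/s), Brightly→Machine M2 (2383 ops/s), Umbra→Machine M4 (1149 ops/s), Flint→Machine M1 (2351 ops/s) — total 1212+2383+1149+2351 = 7095 ops/s.
Row-greedy (each tenant in turn takes its best remaining instance) gives 5983 ops/s, worse by 1112.
Next-best assignment: Juno→Machine M4, Brightly→Machine M6, Umbra→Machine M2, Flint→Machine M1 = 6621 ops/s.
No other one-to-one assignment exceeds 7095 ops/s.
Juno's own top instance is Machine M1 (1365 ops/s), but forcing Juno→Machine M1 and reassigning the rest optimally gives only 5983 ops/s — worse by 1112.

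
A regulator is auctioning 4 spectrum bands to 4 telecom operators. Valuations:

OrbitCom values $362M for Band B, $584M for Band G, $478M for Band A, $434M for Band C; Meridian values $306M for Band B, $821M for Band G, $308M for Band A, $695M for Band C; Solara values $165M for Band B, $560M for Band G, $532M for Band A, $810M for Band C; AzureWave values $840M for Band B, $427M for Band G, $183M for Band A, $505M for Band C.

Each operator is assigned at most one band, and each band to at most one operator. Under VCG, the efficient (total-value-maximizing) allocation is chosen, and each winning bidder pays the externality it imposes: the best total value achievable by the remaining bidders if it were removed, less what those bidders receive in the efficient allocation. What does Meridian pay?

Efficient allocation: OrbitCom→Band A ($478M), Meridian→Band G ($821M), Solara→Band C ($810M), AzureWave→Band B ($840M); total welfare W = $2949M.
Meridian receives Band G at value $821M, so the others get W − 821 = $2128M.
Without Meridian: best allocation of the remaining 3 bidders over all 4 bands is OrbitCom→Band G ($584M), Solara→Band C ($810M), AzureWave→Band B ($840M), total $2234M.
VCG payment = (others' best without Meridian) − (others' welfare with Meridian) = 2234 − 2128 = $106M.

Meridian pays $106M.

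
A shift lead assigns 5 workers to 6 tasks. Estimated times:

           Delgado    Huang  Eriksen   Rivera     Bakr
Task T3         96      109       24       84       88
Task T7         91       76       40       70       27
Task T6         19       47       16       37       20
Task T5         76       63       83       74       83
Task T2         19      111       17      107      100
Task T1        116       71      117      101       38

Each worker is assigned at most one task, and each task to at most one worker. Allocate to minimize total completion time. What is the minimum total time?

Minimum total: 170 min

Optimal: Delgado→Task T2 (19 min), Huang→Task T5 (63 min), Eriksen→Task T3 (24 min), Rivera→Task T6 (37 min), Bakr→Task T7 (27 min) — total 19+63+24+37+27 = 170 min.
Column-greedy (each task in turn goes to its cheapest remaining worker) gives 240 min, worse by 70.
Checked against all permutations: 170 min is optimal.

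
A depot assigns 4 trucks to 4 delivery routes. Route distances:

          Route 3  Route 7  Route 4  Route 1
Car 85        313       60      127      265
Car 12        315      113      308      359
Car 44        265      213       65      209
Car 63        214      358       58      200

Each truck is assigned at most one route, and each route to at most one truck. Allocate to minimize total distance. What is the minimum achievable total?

Min total: 640 km

This is a one-to-one assignment (minimum-cost bipartite matching).
Optimal: Car 85→Route 7 (60 km), Car 12→Route 3 (315 km), Car 44→Route 4 (65 km), Car 63→Route 1 (200 km) — total 60+315+65+200 = 640 km.
Column-greedy (each route in turn goes to its cheapest remaining truck) gives 698 km, worse by 58.
Next-best assignment: Car 85→Route 7, Car 12→Route 3, Car 44→Route 1, Car 63→Route 4 = 642 km.
Swapping Car 85↔Car 63 (Car 85→Route 1 265 km, Car 63→Route 7 358 km) adds 363.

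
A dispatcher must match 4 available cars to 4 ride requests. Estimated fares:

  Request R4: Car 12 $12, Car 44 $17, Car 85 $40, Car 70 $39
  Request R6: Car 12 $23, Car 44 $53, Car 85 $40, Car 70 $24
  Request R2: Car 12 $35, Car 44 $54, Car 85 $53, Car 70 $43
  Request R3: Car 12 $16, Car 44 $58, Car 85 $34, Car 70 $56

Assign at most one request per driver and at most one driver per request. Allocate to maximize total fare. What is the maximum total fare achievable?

Treat this as an assignment problem: match each driver to one request.
Optimal: Car 12→Request R2 ($35), Car 44→Request R6 ($53), Car 85→Request R4 ($40), Car 70→Request R3 ($56) — total 35+53+40+56 = $184.
Column-greedy (each request in turn goes to its best remaining driver) gives $152, worse by 32.
No other one-to-one assignment exceeds $184.

Maximum total: $184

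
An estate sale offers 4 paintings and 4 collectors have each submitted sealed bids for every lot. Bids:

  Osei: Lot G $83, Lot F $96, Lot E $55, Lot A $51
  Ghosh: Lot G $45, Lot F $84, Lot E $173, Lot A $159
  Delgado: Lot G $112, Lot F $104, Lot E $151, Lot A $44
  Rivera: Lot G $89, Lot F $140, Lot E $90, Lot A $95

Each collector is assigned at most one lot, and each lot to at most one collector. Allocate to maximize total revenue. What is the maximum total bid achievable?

Optimal: Osei→Lot G ($83), Ghosh→Lot A ($159), Delgado→Lot E ($151), Rivera→Lot F ($140) — total 83+159+151+140 = $533.
Row-greedy (each collector in turn takes its best remaining lot) gives $476, worse by 57.
Swapping Rivera↔Delgado (Rivera→Lot E $90, Delgado→Lot F $104) loses 97.

Maximum total: $533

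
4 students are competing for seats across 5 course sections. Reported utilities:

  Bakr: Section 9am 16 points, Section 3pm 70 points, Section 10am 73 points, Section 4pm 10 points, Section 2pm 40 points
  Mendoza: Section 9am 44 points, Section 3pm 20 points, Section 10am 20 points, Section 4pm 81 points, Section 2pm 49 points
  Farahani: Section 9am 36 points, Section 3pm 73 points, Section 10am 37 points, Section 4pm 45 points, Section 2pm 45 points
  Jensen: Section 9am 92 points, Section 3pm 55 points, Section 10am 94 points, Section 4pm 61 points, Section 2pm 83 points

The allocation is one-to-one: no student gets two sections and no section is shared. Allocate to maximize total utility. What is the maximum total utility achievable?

Maximum total: 319 points

Optimal: Bakr→Section 10am (73 points), Mendoza→Section 4pm (81 points), Farahani→Section 3pm (73 points), Jensen→Section 9am (92 points) — total 73+81+73+92 = 319 points.
Max-entry greedy (repeatedly take the single best remaining cell) gives 288 points, worse by 31.
Swapping Farahani↔Bakr (Farahani→Section 10am 37 points, Bakr→Section 3pm 70 points) loses 39.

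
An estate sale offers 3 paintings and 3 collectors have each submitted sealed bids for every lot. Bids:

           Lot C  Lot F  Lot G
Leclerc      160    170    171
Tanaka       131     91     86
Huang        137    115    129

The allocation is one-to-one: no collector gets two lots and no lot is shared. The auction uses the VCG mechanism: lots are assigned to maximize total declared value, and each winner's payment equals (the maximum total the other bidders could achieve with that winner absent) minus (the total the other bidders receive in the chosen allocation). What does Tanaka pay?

Tanaka pays $9.

Efficient allocation: Leclerc→Lot F ($170), Tanaka→Lot C ($131), Huang→Lot G ($129); total welfare W = $430.
Tanaka receives Lot C at value $131, so the others get W − 131 = $299.
Without Tanaka: best allocation of the remaining 2 bidders over all 3 lots is Leclerc→Lot G ($171), Huang→Lot C ($137), total $308.
VCG payment = (others' best without Tanaka) − (others' welfare with Tanaka) = 308 − 299 = $9.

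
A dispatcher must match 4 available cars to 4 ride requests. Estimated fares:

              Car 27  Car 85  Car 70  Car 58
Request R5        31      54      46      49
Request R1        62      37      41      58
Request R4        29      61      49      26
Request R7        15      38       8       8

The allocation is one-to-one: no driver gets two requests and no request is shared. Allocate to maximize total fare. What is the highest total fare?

Treat this as an assignment problem: match each driver to one request.
Optimal: Car 27→Request R1 ($62), Car 85→Request R7 ($38), Car 70→Request R4 ($49), Car 58→Request R5 ($49) — total 62+38+49+49 = $198.
Max-entry greedy (repeatedly take the single best remaining cell) gives $180, worse by 18.
Every other assignment is strictly worse.

Max total: $198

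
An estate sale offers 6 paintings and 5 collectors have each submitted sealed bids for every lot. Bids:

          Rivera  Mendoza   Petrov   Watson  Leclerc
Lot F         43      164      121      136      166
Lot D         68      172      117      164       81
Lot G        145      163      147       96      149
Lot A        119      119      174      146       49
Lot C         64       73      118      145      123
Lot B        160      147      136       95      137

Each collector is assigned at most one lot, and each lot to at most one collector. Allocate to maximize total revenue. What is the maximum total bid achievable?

Optimal: Rivera→Lot B ($160), Mendoza→Lot G ($163), Petrov→Lot A ($174), Watson→Lot D ($164), Leclerc→Lot F ($166) — total 160+163+174+164+166 = $827.
Row-greedy (each collector in turn takes its best remaining lot) gives $817, worse by 10.
Next-best assignment: Rivera→Lot B, Mendoza→Lot D, Petrov→Lot A, Watson→Lot C, Leclerc→Lot F = $817.

Maximum total: $827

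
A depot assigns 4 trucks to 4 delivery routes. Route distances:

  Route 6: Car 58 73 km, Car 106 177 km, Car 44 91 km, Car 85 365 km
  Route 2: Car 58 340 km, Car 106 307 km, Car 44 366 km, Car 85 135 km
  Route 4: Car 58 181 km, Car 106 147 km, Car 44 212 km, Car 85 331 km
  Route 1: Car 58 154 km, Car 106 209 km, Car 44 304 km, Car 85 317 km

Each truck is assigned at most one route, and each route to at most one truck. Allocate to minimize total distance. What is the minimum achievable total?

Minimum total: 527 km

Optimal: Car 58→Route 1 (154 km), Car 106→Route 4 (147 km), Car 44→Route 6 (91 km), Car 85→Route 2 (135 km) — total 154+147+91+135 = 527 km.
Row-greedy (each truck in turn takes its cheapest remaining route) gives 659 km, worse by 132.
Next-best assignment: Car 58→Route 4, Car 106→Route 1, Car 44→Route 6, Car 85→Route 2 = 616 km.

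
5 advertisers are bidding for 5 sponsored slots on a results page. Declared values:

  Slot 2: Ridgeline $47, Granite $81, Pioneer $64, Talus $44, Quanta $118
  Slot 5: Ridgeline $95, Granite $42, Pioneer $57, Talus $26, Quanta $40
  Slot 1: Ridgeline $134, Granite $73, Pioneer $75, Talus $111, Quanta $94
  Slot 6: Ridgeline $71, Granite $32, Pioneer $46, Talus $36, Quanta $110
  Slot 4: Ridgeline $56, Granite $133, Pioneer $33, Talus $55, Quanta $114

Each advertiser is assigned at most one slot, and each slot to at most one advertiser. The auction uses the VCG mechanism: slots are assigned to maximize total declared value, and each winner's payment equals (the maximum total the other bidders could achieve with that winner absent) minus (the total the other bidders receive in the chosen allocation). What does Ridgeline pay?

Ridgeline pays $1.

Efficient allocation: Ridgeline→Slot 5 ($95), Granite→Slot 4 ($133), Pioneer→Slot 2 ($64), Talus→Slot 1 ($111), Quanta→Slot 6 ($110); total welfare W = $513.
Ridgeline receives Slot 5 at value $95, so the others get W − 95 = $418.
Without Ridgeline: best allocation of the remaining 4 bidders over all 5 slots is Granite→Slot 4 ($133), Pioneer→Slot 5 ($57), Talus→Slot 1 ($111), Quanta→Slot 2 ($118), total $419.
VCG payment = (others' best without Ridgeline) − (others' welfare with Ridgeline) = 419 − 418 = $1.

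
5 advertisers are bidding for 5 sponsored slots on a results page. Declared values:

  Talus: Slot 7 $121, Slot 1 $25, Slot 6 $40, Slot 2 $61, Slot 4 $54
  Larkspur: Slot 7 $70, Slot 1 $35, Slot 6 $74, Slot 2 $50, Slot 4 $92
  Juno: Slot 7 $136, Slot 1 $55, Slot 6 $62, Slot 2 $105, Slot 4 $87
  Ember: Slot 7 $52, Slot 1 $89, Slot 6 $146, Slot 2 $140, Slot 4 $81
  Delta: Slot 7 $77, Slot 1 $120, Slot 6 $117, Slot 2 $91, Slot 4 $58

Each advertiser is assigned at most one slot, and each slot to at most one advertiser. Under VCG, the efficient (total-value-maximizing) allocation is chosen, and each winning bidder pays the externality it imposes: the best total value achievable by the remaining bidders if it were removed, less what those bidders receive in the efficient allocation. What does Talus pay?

Talus pays $31.

Efficient allocation: Talus→Slot 7 ($121), Larkspur→Slot 4 ($92), Juno→Slot 2 ($105), Ember→Slot 6 ($146), Delta→Slot 1 ($120); total welfare W = $584.
Talus receives Slot 7 at value $121, so the others get W − 121 = $463.
Without Talus: best allocation of the remaining 4 bidders over all 5 slots is Larkspur→Slot 4 ($92), Juno→Slot 7 ($136), Ember→Slot 6 ($146), Delta→Slot 1 ($120), total $494.
VCG payment = (others' best without Talus) − (others' welfare with Talus) = 494 − 463 = $31.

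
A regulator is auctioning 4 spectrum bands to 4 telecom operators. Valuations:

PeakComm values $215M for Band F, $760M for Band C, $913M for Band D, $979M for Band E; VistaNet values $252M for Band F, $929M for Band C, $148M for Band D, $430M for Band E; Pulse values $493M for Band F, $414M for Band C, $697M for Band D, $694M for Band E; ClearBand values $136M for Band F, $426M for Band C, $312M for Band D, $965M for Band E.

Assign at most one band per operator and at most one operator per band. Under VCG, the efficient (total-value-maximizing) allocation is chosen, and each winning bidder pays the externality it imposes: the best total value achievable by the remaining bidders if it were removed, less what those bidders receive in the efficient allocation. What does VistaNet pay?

VistaNet pays $51M.

Efficient allocation: PeakComm→Band D ($913M), VistaNet→Band C ($929M), Pulse→Band F ($493M), ClearBand→Band E ($965M); total welfare W = $3300M.
VistaNet receives Band C at value $929M, so the others get W − 929 = $2371M.
Without VistaNet: best allocation of the remaining 3 bidders over all 4 bands is PeakComm→Band C ($760M), Pulse→Band D ($697M), ClearBand→Band E ($965M), total $2422M.
VCG payment = (others' best without VistaNet) − (others' welfare with VistaNet) = 2422 − 2371 = $51M.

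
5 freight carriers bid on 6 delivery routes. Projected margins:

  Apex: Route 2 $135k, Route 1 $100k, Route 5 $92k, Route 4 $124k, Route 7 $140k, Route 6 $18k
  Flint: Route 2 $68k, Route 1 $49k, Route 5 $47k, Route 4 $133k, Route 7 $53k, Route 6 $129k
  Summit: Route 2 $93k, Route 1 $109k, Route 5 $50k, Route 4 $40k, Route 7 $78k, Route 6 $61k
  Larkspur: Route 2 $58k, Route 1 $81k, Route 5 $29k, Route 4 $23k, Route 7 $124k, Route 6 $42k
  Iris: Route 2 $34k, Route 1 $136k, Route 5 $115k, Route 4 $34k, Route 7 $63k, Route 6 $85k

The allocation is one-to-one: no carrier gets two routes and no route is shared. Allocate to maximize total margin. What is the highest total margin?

Maximum total: $616k

Optimal: Apex→Route 2 ($135k), Flint→Route 4 ($133k), Summit→Route 1 ($109k), Larkspur→Route 7 ($124k), Iris→Route 5 ($115k) — total 135+133+109+124+115 = $616k.
Row-greedy (each carrier in turn takes its best remaining route) gives $555k, worse by 61.
Swapping Flint↔Larkspur (Flint→Route 7 $53k, Larkspur→Route 4 $23k) loses 181.
No other one-to-one assignment exceeds $616k.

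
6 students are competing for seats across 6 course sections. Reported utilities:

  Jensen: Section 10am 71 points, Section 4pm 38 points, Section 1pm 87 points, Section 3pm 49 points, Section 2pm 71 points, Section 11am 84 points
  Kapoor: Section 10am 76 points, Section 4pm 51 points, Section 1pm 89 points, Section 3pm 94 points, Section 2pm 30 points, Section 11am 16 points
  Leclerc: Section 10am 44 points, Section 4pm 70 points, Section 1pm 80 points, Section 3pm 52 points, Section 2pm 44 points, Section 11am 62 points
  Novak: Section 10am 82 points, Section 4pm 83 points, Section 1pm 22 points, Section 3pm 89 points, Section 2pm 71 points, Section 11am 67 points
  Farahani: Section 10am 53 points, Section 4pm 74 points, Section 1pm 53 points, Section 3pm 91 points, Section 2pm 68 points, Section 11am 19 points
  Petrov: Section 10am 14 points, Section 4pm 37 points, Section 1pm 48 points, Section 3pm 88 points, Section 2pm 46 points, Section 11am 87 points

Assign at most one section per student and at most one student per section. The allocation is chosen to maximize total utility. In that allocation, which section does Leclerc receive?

Treat this as an assignment problem: match each student to one section.
Optimal: Jensen→Section 2pm (71 points), Kapoor→Section 1pm (89 points), Leclerc→Section 4pm (70 points), Novak→Section 10am (82 points), Farahani→Section 3pm (91 points), Petrov→Section 11am (87 points) — total 71+89+70+82+91+87 = 490 points.
Next-best assignment: Jensen→Section 1pm, Kapoor→Section 3pm, Leclerc→Section 4pm, Novak→Section 10am, Farahani→Section 2pm, Petrov→Section 11am = 488 points.
Leclerc's own top section is Section 1pm (80 points), but forcing Leclerc→Section 1pm and reassigning the rest optimally gives only 488 points — worse by 2.

Leclerc receives Section 4pm.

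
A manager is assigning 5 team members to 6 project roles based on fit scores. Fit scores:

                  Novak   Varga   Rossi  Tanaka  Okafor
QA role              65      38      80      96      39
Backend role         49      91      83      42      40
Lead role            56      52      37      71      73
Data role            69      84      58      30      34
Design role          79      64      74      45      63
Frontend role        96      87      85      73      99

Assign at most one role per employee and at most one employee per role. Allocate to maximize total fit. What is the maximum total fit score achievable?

Optimal: Novak→Design role (79 pts), Varga→Data role (84 pts), Rossi→Backend role (83 pts), Tanaka→QA role (96 pts), Okafor→Frontend role (99 pts) — total 79+84+83+96+99 = 441 pts.
Row-greedy (each employee in turn takes its best remaining role) gives 401 pts, worse by 40.
Next-best assignment: Novak→Frontend role, Varga→Data role, Rossi→Backend role, Tanaka→QA role, Okafor→Lead role = 432 pts.
No other one-to-one assignment exceeds 441 pts.

Max total: 441 pts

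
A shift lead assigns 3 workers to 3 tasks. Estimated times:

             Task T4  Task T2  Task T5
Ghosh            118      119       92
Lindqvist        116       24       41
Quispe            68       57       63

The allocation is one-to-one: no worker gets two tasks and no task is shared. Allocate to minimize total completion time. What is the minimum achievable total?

Min total: 184 min

Optimal: Ghosh→Task T5 (92 min), Lindqvist→Task T2 (24 min), Quispe→Task T4 (68 min) — total 92+24+68 = 184 min.
Min-entry greedy (repeatedly take the single cheapest remaining cell) gives 205 min, worse by 21.
Next-best assignment: Ghosh→Task T4, Lindqvist→Task T2, Quispe→Task T5 = 205 min.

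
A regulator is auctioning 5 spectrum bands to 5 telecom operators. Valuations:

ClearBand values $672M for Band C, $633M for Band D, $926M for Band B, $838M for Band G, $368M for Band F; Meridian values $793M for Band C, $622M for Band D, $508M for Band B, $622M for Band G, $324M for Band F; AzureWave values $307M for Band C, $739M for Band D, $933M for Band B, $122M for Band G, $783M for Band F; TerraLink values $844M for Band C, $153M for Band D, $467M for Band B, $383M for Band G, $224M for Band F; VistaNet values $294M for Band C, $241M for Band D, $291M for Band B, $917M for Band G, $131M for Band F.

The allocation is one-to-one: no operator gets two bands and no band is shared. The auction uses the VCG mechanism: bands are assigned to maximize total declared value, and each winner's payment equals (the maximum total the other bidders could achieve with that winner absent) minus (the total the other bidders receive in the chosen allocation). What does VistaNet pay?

Efficient allocation: ClearBand→Band B ($926M), Meridian→Band D ($622M), AzureWave→Band F ($783M), TerraLink→Band C ($844M), VistaNet→Band G ($917M); total welfare W = $4092M.
VistaNet receives Band G at value $917M, so the others get W − 917 = $3175M.
Without VistaNet: best allocation of the remaining 4 bidders over all 5 bands is ClearBand→Band G ($838M), Meridian→Band D ($622M), AzureWave→Band B ($933M), TerraLink→Band C ($844M), total $3237M.
VCG payment = (others' best without VistaNet) − (others' welfare with VistaNet) = 3237 − 3175 = $62M.

VistaNet pays $62M.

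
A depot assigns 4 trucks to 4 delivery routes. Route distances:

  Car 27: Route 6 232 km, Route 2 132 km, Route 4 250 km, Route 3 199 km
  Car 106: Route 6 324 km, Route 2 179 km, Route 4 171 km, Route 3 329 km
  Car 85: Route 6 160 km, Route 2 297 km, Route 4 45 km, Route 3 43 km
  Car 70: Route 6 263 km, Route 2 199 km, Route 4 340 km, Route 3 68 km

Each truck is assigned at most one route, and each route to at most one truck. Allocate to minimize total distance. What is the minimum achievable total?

This is a one-to-one assignment (minimum-cost bipartite matching).
Optimal: Car 27→Route 6 (232 km), Car 106→Route 2 (179 km), Car 85→Route 4 (45 km), Car 70→Route 3 (68 km) — total 232+179+45+68 = 524 km.
Row-greedy (each truck in turn takes its cheapest remaining route) gives 609 km, worse by 85.
Next-best assignment: Car 27→Route 2, Car 106→Route 4, Car 85→Route 6, Car 70→Route 3 = 531 km.
Every other assignment is strictly worse.

Minimum total: 524 km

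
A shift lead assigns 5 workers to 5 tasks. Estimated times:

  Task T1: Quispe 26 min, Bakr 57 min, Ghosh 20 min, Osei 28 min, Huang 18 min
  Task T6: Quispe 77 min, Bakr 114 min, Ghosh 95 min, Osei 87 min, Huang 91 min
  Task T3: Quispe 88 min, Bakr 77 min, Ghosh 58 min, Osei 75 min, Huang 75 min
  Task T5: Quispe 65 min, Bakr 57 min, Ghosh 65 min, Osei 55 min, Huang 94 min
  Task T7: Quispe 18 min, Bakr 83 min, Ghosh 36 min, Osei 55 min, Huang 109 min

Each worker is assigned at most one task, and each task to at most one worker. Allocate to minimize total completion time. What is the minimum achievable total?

Minimum total: 238 min

Optimal: Quispe→Task T7 (18 min), Bakr→Task T5 (57 min), Ghosh→Task T3 (58 min), Osei→Task T6 (87 min), Huang→Task T1 (18 min) — total 18+57+58+87+18 = 238 min.
Column-greedy (each task in turn goes to its cheapest remaining worker) gives 291 min, worse by 53.
Next-best assignment: Quispe→Task T7, Bakr→Task T5, Ghosh→Task T3, Osei→Task T1, Huang→Task T6 = 252 min.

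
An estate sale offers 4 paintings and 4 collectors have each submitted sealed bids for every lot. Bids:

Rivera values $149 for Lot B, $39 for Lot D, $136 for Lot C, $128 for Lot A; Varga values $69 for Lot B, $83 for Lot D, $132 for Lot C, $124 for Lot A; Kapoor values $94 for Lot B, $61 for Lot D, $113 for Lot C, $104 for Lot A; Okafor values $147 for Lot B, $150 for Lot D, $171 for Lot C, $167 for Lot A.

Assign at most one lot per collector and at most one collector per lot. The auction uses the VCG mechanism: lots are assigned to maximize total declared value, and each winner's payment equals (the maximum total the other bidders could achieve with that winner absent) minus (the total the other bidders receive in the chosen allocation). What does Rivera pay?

Efficient allocation: Rivera→Lot B ($149), Varga→Lot A ($124), Kapoor→Lot C ($113), Okafor→Lot D ($150); total welfare W = $536.
Rivera receives Lot B at value $149, so the others get W − 149 = $387.
Without Rivera: best allocation of the remaining 3 bidders over all 4 lots is Varga→Lot C ($132), Kapoor→Lot B ($94), Okafor→Lot A ($167), total $393.
VCG payment = (others' best without Rivera) − (others' welfare with Rivera) = 393 − 387 = $6.

Rivera pays $6.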